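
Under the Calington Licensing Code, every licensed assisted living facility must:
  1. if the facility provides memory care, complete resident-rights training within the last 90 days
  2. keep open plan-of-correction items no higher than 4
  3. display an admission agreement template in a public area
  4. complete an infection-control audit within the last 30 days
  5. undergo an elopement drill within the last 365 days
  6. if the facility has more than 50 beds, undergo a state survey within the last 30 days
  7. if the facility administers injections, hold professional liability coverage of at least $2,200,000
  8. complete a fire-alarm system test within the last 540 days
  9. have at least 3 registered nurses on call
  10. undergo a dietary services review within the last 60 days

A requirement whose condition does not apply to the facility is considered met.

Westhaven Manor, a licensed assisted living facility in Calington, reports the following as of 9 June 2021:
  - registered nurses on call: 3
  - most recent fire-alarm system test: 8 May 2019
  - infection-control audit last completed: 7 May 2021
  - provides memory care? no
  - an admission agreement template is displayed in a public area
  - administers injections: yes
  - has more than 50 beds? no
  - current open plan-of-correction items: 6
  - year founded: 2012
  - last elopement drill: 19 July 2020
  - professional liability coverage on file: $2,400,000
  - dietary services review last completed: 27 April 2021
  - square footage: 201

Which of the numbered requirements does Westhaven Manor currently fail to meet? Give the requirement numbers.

2, 4, 8

1. condition 'provides memory care' does not hold → requirement n/a → met
2. open plan-of-correction items 6 > 4 → not met
3. admission agreement template present → met
4. infection-control audit 33 days ago vs limit 30 → not met
5. elopement drill 325 days ago vs limit 365 → met
6. condition 'has more than 50 beds' does not hold → requirement n/a → met
7. condition 'administers injections' holds; professional liability coverage $2,400,000 ≥ $2,200,000 → met
8. fire-alarm system test 763 days ago vs limit 540 → not met
9. registered nurses on call 3 ≥ 3 → met
10. dietary services review 43 days ago vs limit 60 → met
Not met: 2, 4, 8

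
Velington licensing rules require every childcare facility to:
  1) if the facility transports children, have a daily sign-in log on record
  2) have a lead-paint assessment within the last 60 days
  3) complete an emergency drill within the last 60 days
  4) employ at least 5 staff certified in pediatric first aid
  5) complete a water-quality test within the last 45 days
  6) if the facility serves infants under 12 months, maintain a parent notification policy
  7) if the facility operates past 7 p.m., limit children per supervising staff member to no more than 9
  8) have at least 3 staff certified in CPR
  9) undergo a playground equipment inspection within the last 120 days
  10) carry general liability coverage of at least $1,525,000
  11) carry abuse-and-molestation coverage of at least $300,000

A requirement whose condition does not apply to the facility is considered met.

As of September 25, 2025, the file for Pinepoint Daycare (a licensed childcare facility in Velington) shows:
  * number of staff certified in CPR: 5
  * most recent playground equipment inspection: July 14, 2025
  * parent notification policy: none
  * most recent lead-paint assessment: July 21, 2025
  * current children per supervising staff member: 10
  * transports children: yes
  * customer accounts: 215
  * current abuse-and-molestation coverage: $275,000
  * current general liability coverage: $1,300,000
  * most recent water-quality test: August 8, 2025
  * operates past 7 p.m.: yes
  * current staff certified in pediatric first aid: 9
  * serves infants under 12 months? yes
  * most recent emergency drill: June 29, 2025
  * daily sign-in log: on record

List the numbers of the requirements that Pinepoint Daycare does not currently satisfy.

1. condition 'transports children' holds; daily sign-in log present → met
2. lead-paint assessment 66 days ago vs limit 60 → not met
3. emergency drill 88 days ago vs limit 60 → not met
4. staff certified in pediatric first aid 9 ≥ 5 → met
5. water-quality test 48 days ago vs limit 45 → not met
6. condition 'serves infants under 12 months' holds; parent notification policy absent → not met
7. condition 'operates past 7 p.m.' holds; children per supervising staff member 10 > 9 → not met
8. staff certified in CPR 5 ≥ 3 → met
9. playground equipment inspection 73 days ago vs limit 120 → met
10. general liability coverage $1,300,000 < $1,525,000 → not met
11. abuse-and-molestation coverage $275,000 < $300,000 → not met
Not met: 2, 3, 5, 6, 7, 10, 11

2, 3, 5, 6, 7, 10, 11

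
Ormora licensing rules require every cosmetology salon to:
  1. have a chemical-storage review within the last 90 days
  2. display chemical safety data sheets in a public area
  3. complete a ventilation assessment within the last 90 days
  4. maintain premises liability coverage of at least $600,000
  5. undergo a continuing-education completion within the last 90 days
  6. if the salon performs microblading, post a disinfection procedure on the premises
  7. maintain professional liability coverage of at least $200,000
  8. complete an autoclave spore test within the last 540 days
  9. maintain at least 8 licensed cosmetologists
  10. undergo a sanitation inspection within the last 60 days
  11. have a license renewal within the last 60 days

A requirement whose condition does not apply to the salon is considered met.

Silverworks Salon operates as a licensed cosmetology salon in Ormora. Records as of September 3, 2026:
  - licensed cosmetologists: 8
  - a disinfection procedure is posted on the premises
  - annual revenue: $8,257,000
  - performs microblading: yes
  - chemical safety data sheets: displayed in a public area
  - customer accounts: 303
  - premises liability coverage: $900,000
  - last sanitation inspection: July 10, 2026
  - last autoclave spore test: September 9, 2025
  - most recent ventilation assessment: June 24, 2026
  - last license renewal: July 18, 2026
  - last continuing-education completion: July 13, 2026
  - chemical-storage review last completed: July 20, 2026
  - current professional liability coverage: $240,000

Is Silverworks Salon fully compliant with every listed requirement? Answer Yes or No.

Yes

1. chemical-storage review 45 days ago vs limit 90 → met
2. chemical safety data sheets present → met
3. ventilation assessment 71 days ago vs limit 90 → met
4. premises liability coverage $900,000 ≥ $600,000 → met
5. continuing-education completion 52 days ago vs limit 90 → met
6. condition 'performs microblading' holds; disinfection procedure present → met
7. professional liability coverage $240,000 ≥ $200,000 → met
8. autoclave spore test 359 days ago vs limit 540 → met
9. licensed cosmetologists 8 ≥ 8 → met
10. sanitation inspection 55 days ago vs limit 60 → met
11. license renewal 47 days ago vs limit 60 → met
All met.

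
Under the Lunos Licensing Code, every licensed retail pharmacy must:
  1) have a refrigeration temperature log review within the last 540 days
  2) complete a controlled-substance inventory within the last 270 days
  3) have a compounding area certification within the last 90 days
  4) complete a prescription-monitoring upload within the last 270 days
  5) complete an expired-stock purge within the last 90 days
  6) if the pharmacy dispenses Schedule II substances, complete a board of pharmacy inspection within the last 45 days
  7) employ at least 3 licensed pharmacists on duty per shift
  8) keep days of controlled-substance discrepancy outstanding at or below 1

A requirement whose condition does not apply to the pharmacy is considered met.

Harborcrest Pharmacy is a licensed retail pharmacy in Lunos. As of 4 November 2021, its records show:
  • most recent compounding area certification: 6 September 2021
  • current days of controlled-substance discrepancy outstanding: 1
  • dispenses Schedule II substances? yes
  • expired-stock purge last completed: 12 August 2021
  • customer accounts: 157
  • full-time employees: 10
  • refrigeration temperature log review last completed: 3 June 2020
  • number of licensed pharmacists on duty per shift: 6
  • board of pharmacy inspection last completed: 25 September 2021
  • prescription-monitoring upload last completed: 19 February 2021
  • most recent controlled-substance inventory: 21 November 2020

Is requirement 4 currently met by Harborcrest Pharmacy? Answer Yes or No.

Yes

4. prescription-monitoring upload 258 days ago vs limit 270 → met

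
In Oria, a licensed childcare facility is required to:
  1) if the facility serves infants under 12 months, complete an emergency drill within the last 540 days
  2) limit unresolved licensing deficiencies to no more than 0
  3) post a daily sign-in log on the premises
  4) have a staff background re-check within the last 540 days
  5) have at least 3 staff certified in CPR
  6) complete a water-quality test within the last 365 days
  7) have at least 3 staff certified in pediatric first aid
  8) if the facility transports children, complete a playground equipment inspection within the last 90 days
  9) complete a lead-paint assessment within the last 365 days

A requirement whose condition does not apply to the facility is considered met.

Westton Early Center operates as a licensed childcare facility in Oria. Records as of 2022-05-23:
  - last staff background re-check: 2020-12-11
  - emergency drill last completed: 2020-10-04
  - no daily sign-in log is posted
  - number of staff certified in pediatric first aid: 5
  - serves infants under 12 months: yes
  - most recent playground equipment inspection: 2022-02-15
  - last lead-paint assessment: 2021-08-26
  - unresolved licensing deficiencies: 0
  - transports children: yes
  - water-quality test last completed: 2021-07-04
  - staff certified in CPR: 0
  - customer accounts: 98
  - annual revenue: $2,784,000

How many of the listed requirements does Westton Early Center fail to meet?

4

1. condition 'serves infants under 12 months' holds; emergency drill 596 days ago vs limit 540 → not met
2. unresolved licensing deficiencies 0 ≤ 0 → met
3. daily sign-in log absent → not met
4. staff background re-check 528 days ago vs limit 540 → met
5. staff certified in CPR 0 < 3 → not met
6. water-quality test 323 days ago vs limit 365 → met
7. staff certified in pediatric first aid 5 ≥ 3 → met
8. condition 'transports children' holds; playground equipment inspection 97 days ago vs limit 90 → not met
9. lead-paint assessment 270 days ago vs limit 365 → met
Not met: 4 of 9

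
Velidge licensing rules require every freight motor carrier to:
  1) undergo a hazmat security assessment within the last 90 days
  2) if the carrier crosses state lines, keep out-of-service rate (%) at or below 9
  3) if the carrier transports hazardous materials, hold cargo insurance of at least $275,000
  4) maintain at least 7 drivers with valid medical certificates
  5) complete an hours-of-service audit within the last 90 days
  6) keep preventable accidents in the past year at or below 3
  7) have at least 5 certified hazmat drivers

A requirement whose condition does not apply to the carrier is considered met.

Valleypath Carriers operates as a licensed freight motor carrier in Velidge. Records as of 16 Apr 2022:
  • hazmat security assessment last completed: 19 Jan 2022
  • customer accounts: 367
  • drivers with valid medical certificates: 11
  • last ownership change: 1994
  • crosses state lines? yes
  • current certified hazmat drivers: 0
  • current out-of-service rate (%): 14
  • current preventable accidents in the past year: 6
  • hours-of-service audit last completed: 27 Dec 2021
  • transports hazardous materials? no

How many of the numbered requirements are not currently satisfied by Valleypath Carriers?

4

1. hazmat security assessment 87 days ago vs limit 90 → met
2. condition 'crosses state lines' holds; out-of-service rate (%) 14 > 9 → not met
3. condition 'transports hazardous materials' does not hold → requirement n/a → met
4. drivers with valid medical certificates 11 ≥ 7 → met
5. hours-of-service audit 110 days ago vs limit 90 → not met
6. preventable accidents in the past year 6 > 3 → not met
7. certified hazmat drivers 0 < 5 → not met
Not met: 4 of 7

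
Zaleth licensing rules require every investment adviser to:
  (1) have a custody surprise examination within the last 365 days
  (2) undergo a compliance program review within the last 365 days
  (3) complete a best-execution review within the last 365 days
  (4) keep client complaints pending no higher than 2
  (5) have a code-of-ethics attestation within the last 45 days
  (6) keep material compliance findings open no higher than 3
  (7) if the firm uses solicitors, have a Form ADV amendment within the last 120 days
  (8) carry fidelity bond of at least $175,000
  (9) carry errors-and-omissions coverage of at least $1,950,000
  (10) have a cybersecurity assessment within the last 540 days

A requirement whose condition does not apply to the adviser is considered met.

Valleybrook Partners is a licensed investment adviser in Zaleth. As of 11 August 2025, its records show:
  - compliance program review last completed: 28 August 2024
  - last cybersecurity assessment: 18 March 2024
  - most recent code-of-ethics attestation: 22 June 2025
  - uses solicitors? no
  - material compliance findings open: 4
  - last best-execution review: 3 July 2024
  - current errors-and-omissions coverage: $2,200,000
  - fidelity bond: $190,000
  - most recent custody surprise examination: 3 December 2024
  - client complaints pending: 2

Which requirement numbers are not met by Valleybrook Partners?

1. custody surprise examination 251 days ago vs limit 365 → met
2. compliance program review 348 days ago vs limit 365 → met
3. best-execution review 404 days ago vs limit 365 → not met
4. client complaints pending 2 ≤ 2 → met
5. code-of-ethics attestation 50 days ago vs limit 45 → not met
6. material compliance findings open 4 > 3 → not met
7. condition 'uses solicitors' does not hold → requirement n/a → met
8. fidelity bond $190,000 ≥ $175,000 → met
9. errors-and-omissions coverage $2,200,000 ≥ $1,950,000 → met
10. cybersecurity assessment 511 days ago vs limit 540 → met
Not met: 3, 5, 6

3, 5, 6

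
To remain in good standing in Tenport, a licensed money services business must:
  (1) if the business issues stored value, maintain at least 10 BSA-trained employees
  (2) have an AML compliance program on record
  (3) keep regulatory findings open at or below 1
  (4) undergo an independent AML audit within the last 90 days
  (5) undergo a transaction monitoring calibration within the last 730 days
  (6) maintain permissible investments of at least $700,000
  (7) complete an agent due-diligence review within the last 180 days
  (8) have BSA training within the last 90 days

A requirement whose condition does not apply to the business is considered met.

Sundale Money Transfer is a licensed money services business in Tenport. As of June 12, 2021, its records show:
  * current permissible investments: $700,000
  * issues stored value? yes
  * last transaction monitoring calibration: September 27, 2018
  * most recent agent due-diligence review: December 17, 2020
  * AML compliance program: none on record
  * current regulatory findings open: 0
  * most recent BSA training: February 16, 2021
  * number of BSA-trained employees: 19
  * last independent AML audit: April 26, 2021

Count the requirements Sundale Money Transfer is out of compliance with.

3

1. condition 'issues stored value' holds; BSA-trained employees 19 ≥ 10 → met
2. AML compliance program absent → not met
3. regulatory findings open 0 ≤ 1 → met
4. independent AML audit 47 days ago vs limit 90 → met
5. transaction monitoring calibration 989 days ago vs limit 730 → not met
6. permissible investments $700,000 ≥ $700,000 → met
7. agent due-diligence review 177 days ago vs limit 180 → met
8. BSA training 116 days ago vs limit 90 → not met
Not met: 3 of 8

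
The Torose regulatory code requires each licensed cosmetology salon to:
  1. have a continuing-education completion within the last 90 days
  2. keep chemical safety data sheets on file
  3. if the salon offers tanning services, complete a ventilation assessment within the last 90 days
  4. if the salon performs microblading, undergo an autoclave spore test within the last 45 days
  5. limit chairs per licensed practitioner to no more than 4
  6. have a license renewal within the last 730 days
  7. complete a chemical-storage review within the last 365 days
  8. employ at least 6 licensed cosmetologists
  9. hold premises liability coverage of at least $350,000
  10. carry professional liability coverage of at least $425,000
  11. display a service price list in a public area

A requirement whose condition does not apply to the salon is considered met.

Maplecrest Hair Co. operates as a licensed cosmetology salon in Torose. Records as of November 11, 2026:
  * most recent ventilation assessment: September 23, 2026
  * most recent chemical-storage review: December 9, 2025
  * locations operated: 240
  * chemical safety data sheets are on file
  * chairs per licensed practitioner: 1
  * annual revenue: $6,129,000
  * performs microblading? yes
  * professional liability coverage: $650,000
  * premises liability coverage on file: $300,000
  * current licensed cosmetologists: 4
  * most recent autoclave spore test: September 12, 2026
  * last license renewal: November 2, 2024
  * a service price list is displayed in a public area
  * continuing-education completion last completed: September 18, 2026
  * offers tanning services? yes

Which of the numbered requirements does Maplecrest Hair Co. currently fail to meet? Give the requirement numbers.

4, 6, 8, 9

1. continuing-education completion 54 days ago vs limit 90 → met
2. chemical safety data sheets present → met
3. condition 'offers tanning services' holds; ventilation assessment 49 days ago vs limit 90 → met
4. condition 'performs microblading' holds; autoclave spore test 60 days ago vs limit 45 → not met
5. chairs per licensed practitioner 1 ≤ 4 → met
6. license renewal 739 days ago vs limit 730 → not met
7. chemical-storage review 337 days ago vs limit 365 → met
8. licensed cosmetologists 4 < 6 → not met
9. premises liability coverage $300,000 < $350,000 → not met
10. professional liability coverage $650,000 ≥ $425,000 → met
11. service price list present → met
Not met: 4, 6, 8, 9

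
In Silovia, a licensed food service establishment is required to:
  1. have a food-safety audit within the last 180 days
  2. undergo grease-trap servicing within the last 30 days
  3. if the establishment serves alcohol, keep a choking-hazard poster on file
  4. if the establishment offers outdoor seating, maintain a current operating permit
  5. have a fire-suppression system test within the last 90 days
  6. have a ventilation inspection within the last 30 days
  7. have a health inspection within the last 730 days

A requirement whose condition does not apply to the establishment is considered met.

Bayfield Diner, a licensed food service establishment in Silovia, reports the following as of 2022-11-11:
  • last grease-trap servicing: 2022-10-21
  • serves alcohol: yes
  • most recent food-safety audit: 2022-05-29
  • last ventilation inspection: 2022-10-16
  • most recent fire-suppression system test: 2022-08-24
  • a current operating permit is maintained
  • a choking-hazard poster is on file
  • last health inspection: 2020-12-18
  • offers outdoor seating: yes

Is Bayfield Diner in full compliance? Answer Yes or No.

1. food-safety audit 166 days ago vs limit 180 → met
2. grease-trap servicing 21 days ago vs limit 30 → met
3. condition 'serves alcohol' holds; choking-hazard poster present → met
4. condition 'offers outdoor seating' holds; current operating permit present → met
5. fire-suppression system test 79 days ago vs limit 90 → met
6. ventilation inspection 26 days ago vs limit 30 → met
7. health inspection 693 days ago vs limit 730 → met
All met.

Yes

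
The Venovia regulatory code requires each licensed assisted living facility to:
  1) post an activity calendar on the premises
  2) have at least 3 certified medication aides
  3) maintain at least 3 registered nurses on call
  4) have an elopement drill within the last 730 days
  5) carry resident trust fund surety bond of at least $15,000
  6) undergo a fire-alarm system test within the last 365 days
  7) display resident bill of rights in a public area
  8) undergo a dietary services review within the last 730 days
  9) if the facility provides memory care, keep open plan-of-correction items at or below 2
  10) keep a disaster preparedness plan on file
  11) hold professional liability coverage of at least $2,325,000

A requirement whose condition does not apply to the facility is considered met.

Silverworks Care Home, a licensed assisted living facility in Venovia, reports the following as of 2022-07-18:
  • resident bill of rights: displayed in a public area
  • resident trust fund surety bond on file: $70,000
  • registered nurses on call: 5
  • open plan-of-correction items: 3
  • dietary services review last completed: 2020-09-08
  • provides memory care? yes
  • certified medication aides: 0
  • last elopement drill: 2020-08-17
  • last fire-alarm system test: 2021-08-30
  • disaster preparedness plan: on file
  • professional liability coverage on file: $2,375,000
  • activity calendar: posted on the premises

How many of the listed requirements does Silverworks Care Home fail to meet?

2

1. activity calendar present → met
2. certified medication aides 0 < 3 → not met
3. registered nurses on call 5 ≥ 3 → met
4. elopement drill 700 days ago vs limit 730 → met
5. resident trust fund surety bond $70,000 ≥ $15,000 → met
6. fire-alarm system test 322 days ago vs limit 365 → met
7. resident bill of rights present → met
8. dietary services review 678 days ago vs limit 730 → met
9. condition 'provides memory care' holds; open plan-of-correction items 3 > 2 → not met
10. disaster preparedness plan present → met
11. professional liability coverage $2,375,000 ≥ $2,325,000 → met
Not met: 2 of 11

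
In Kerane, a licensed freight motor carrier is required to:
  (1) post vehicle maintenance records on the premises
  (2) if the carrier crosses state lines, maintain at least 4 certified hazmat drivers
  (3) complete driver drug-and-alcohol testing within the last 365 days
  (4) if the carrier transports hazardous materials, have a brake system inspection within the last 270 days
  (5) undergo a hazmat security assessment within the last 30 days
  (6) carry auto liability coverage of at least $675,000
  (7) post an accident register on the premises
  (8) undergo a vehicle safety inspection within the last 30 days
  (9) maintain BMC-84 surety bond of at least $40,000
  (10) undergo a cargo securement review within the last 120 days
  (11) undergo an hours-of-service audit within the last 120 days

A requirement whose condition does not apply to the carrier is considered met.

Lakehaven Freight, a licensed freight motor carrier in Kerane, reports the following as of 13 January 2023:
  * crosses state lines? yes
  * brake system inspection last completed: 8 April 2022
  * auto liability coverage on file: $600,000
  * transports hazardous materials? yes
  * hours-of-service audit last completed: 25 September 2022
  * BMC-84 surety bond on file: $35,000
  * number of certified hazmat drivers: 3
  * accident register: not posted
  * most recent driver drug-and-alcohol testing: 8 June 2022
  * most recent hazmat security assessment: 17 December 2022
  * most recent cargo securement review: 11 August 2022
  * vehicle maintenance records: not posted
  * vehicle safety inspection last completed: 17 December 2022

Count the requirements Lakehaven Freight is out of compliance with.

7

1. vehicle maintenance records absent → not met
2. condition 'crosses state lines' holds; certified hazmat drivers 3 < 4 → not met
3. driver drug-and-alcohol testing 219 days ago vs limit 365 → met
4. condition 'transports hazardous materials' holds; brake system inspection 280 days ago vs limit 270 → not met
5. hazmat security assessment 27 days ago vs limit 30 → met
6. auto liability coverage $600,000 < $675,000 → not met
7. accident register absent → not met
8. vehicle safety inspection 27 days ago vs limit 30 → met
9. BMC-84 surety bond $35,000 < $40,000 → not met
10. cargo securement review 155 days ago vs limit 120 → not met
11. hours-of-service audit 110 days ago vs limit 120 → met
Not met: 7 of 11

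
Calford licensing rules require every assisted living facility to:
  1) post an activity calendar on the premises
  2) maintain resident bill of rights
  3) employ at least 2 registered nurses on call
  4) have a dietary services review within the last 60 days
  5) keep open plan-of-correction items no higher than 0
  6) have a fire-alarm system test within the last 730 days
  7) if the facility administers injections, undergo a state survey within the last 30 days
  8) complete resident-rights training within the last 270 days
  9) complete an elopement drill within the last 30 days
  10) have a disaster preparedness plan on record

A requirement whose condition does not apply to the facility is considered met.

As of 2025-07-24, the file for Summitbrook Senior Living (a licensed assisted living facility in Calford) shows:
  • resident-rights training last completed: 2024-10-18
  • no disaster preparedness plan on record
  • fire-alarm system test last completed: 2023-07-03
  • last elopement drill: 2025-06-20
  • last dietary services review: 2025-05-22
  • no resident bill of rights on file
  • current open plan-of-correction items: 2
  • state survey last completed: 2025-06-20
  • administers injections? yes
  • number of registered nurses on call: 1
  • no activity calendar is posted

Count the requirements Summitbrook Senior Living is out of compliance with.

1. activity calendar absent → not met
2. resident bill of rights absent → not met
3. registered nurses on call 1 < 2 → not met
4. dietary services review 63 days ago vs limit 60 → not met
5. open plan-of-correction items 2 > 0 → not met
6. fire-alarm system test 752 days ago vs limit 730 → not met
7. condition 'administers injections' holds; state survey 34 days ago vs limit 30 → not met
8. resident-rights training 279 days ago vs limit 270 → not met
9. elopement drill 34 days ago vs limit 30 → not met
10. disaster preparedness plan absent → not met
Not met: 10 of 10

10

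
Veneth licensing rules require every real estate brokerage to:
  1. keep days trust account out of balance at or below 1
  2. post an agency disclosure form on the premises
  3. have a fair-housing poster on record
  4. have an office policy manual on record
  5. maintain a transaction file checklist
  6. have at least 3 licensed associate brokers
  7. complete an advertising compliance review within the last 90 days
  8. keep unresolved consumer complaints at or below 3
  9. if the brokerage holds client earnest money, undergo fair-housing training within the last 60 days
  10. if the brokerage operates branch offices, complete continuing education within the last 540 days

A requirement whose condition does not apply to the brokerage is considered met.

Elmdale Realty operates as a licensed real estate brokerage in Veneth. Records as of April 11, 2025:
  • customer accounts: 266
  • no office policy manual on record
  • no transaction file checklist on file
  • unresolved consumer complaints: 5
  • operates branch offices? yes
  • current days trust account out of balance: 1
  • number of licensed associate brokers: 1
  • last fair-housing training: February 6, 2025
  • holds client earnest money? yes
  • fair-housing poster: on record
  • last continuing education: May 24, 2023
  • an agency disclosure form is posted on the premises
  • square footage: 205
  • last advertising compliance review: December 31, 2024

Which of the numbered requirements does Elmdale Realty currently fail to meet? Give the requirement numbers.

4, 5, 6, 7, 8, 9, 10

1. days trust account out of balance 1 ≤ 1 → met
2. agency disclosure form present → met
3. fair-housing poster present → met
4. office policy manual absent → not met
5. transaction file checklist absent → not met
6. licensed associate brokers 1 < 3 → not met
7. advertising compliance review 101 days ago vs limit 90 → not met
8. unresolved consumer complaints 5 > 3 → not met
9. condition 'holds client earnest money' holds; fair-housing training 64 days ago vs limit 60 → not met
10. condition 'operates branch offices' holds; continuing education 688 days ago vs limit 540 → not met
Not met: 4, 5, 6, 7, 8, 9, 10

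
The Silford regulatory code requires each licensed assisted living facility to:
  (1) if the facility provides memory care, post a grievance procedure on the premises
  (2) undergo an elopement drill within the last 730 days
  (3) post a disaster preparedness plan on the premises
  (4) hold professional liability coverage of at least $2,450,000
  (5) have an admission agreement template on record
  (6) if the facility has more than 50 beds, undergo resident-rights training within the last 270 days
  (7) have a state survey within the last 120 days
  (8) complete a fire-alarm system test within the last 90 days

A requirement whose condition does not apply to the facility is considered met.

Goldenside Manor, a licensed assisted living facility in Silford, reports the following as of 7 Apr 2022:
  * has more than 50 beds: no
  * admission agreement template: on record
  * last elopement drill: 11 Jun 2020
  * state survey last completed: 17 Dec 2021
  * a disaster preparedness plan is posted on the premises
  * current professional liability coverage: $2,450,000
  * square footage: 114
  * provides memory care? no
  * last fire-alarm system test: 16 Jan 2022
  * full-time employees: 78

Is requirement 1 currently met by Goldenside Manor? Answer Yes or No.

Yes

1. condition 'provides memory care' does not hold → requirement n/a → met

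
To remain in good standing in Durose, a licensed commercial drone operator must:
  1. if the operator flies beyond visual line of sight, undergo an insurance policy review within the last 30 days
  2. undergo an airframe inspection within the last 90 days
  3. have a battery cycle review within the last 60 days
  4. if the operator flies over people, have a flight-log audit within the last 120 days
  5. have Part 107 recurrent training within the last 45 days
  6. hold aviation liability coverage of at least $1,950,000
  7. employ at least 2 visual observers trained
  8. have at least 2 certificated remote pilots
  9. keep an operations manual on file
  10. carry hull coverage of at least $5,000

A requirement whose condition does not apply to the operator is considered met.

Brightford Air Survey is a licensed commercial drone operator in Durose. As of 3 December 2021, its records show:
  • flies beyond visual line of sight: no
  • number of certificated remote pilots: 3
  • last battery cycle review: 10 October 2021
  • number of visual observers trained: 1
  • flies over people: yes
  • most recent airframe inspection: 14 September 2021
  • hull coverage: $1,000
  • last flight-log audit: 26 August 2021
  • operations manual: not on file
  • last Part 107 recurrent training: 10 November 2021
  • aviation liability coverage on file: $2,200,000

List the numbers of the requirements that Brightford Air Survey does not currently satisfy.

1. condition 'flies beyond visual line of sight' does not hold → requirement n/a → met
2. airframe inspection 80 days ago vs limit 90 → met
3. battery cycle review 54 days ago vs limit 60 → met
4. condition 'flies over people' holds; flight-log audit 99 days ago vs limit 120 → met
5. Part 107 recurrent training 23 days ago vs limit 45 → met
6. aviation liability coverage $2,200,000 ≥ $1,950,000 → met
7. visual observers trained 1 < 2 → not met
8. certificated remote pilots 3 ≥ 2 → met
9. operations manual absent → not met
10. hull coverage $1,000 < $5,000 → not met
Not met: 7, 9, 10

7, 9, 10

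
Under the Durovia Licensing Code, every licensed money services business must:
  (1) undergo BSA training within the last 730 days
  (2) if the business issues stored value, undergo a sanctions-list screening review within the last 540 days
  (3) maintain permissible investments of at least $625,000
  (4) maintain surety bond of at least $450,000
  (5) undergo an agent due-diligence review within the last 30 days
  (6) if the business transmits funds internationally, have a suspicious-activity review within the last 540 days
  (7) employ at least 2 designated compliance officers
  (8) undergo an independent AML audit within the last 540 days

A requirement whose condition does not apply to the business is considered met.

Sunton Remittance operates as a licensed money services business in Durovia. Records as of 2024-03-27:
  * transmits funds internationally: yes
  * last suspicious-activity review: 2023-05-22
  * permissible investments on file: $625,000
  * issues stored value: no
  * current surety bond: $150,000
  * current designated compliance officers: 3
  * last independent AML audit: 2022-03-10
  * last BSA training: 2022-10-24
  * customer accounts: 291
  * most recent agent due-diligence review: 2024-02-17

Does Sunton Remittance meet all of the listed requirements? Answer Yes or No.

1. BSA training 520 days ago vs limit 730 → met
2. condition 'issues stored value' does not hold → requirement n/a → met
3. permissible investments $625,000 ≥ $625,000 → met
4. surety bond $150,000 < $450,000 → not met
5. agent due-diligence review 39 days ago vs limit 30 → not met
6. condition 'transmits funds internationally' holds; suspicious-activity review 310 days ago vs limit 540 → met
7. designated compliance officers 3 ≥ 2 → met
8. independent AML audit 748 days ago vs limit 540 → not met
Not met: 4, 5, 8

No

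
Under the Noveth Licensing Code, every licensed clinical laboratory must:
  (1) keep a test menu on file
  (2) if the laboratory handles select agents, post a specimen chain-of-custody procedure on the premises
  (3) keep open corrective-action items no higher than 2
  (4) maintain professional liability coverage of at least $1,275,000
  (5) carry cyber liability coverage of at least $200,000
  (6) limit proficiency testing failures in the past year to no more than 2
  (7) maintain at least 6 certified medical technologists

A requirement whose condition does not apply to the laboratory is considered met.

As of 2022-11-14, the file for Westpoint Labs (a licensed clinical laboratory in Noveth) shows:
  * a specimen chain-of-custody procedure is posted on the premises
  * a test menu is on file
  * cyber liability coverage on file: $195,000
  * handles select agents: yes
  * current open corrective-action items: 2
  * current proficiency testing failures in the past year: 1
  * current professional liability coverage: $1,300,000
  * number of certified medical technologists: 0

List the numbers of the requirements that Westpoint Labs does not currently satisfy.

1. test menu present → met
2. condition 'handles select agents' holds; specimen chain-of-custody procedure present → met
3. open corrective-action items 2 ≤ 2 → met
4. professional liability coverage $1,300,000 ≥ $1,275,000 → met
5. cyber liability coverage $195,000 < $200,000 → not met
6. proficiency testing failures in the past year 1 ≤ 2 → met
7. certified medical technologists 0 < 6 → not met
Not met: 5, 7

5, 7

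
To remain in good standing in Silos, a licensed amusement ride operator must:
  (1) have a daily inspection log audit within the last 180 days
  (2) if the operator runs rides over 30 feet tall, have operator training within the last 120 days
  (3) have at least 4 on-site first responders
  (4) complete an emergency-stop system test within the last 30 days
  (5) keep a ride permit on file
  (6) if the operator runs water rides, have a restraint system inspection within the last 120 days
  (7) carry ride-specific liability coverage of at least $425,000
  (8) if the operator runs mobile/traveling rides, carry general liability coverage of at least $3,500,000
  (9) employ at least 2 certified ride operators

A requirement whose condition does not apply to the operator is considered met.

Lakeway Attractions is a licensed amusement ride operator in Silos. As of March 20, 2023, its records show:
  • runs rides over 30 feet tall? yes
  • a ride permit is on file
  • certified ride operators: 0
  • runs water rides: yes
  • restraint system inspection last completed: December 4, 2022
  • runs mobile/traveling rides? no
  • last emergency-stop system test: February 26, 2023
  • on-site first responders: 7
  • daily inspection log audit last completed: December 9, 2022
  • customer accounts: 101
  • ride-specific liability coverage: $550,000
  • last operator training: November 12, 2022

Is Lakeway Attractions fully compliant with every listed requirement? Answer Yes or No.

No

1. daily inspection log audit 101 days ago vs limit 180 → met
2. condition 'runs rides over 30 feet tall' holds; operator training 128 days ago vs limit 120 → not met
3. on-site first responders 7 ≥ 4 → met
4. emergency-stop system test 22 days ago vs limit 30 → met
5. ride permit present → met
6. condition 'runs water rides' holds; restraint system inspection 106 days ago vs limit 120 → met
7. ride-specific liability coverage $550,000 ≥ $425,000 → met
8. condition 'runs mobile/traveling rides' does not hold → requirement n/a → met
9. certified ride operators 0 < 2 → not met
Not met: 2, 9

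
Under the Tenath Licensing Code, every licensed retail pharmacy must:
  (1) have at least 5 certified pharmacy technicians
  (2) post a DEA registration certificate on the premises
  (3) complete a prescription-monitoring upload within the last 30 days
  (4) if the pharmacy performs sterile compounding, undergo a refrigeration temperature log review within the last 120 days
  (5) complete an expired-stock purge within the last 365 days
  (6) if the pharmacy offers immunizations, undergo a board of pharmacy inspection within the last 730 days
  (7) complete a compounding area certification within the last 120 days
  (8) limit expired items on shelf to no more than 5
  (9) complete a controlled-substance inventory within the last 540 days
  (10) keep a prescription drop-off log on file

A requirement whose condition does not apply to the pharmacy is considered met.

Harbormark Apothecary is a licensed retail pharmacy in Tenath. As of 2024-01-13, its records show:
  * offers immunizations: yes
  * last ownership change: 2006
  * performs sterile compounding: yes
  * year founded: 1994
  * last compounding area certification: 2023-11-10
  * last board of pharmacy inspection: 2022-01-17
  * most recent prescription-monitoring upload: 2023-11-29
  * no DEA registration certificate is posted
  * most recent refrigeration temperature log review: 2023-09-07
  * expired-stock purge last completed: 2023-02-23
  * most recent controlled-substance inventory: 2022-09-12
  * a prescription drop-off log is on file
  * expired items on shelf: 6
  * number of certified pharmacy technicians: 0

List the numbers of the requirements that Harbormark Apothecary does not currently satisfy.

1. certified pharmacy technicians 0 < 5 → not met
2. DEA registration certificate absent → not met
3. prescription-monitoring upload 45 days ago vs limit 30 → not met
4. condition 'performs sterile compounding' holds; refrigeration temperature log review 128 days ago vs limit 120 → not met
5. expired-stock purge 324 days ago vs limit 365 → met
6. condition 'offers immunizations' holds; board of pharmacy inspection 726 days ago vs limit 730 → met
7. compounding area certification 64 days ago vs limit 120 → met
8. expired items on shelf 6 > 5 → not met
9. controlled-substance inventory 488 days ago vs limit 540 → met
10. prescription drop-off log present → met
Not met: 1, 2, 3, 4, 8

1, 2, 3, 4, 8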